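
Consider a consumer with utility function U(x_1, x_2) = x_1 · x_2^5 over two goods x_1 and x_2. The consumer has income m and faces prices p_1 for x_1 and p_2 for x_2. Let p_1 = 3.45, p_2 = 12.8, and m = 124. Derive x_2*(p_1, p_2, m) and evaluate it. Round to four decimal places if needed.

x_2* = 8.0729

MU_x_1/MU_x_2 = (x_2)/(5·x_1); tangency sets this equal to p_1/p_2.
So p_2·x_2 = 5·p_1·x_1; combined with the budget, a share 1/6 of income goes to x_1.
Demand: x_1*(p_1,p_2,m) = 1/6·m/p_1 and x_2* = 5/6·m/p_2.
At p_1=3.45, p_2=12.8, m=124: x_2* = 5/6·124/12.8 = 8.0729.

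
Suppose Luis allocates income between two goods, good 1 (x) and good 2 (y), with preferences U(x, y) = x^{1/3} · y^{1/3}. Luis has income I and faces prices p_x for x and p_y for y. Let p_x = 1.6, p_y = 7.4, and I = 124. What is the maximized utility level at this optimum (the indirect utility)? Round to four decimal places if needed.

V = 6.873

The MRS is y/x. Set MRS = p_x/p_y.
Rearranging, p_y·y = p_x·x. Substituting into the budget gives p_x·x·(1 + 1) = I.
Demand: x*(p_x,p_y,I) = 0.5·I/p_x and y* = 0.5·I/p_y.
At p_x=1.6, p_y=7.4, I=124: x* = 0.5·124/1.6 = 38.75, y* = 8.3784.
Utility at the optimum: U(38.75, 8.3784) = 6.873.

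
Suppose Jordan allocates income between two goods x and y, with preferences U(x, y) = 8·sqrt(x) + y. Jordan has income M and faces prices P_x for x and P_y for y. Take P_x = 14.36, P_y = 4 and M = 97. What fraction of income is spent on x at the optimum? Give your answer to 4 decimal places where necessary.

share on x = 0.1838

Solve: √x = 4·P_y/P_x, so x*(P_x,P_y) = (4·P_y/P_x)², and y* = (M − P_x·x*)/P_y.
Plugging in: x* = (4·4/14.36)² = 1.2415, y* = 19.7932.
Expenditure on x: 14.36·1.2415 = 17.8273; share = 0.1838.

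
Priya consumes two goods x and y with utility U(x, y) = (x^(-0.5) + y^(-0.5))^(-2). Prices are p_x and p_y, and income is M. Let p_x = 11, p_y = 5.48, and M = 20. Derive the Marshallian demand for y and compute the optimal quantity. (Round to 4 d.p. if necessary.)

y* = 1.6138

MU_x ∝ x^(-1.5), MU_y ∝ y^(-1.5), so MRS = (y/x)^(1.5) = p_x/p_y.
Hence y/x = (p_x/p_y)^(1/(1.5)), i.e. raised to the 2/3 power.
With the ratio pinned down, the budget gives x* = M/(p_x + p_y·(y/x)) and y* = (y/x)·x*.
Numerically y/x = 1.591261, so x* = 20/(11 + 5.48·1.591261) = 1.0142 and y* = 1.591261·1.0142 = 1.6138.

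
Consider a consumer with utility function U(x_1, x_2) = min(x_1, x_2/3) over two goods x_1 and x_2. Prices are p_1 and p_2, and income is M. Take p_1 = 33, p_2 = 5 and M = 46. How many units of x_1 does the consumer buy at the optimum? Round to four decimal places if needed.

x_1* = 0.9583

Here 33 + 3·5 = 48, giving x_1* = 0.9583.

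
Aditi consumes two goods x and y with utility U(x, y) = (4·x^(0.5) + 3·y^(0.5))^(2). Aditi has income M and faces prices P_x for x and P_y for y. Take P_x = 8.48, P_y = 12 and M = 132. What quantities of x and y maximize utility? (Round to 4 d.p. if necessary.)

MU_x ∝ 4·x^(-0.5), MU_y ∝ 3·y^(-0.5), so MRS = (4/3)·(y/x)^(0.5) = P_x/P_y.
Hence y/x = ((3/4)·P_x/P_y)^(1/(0.5)), i.e. raised to the 2 power.
Substitute y = (y/x)·x into the budget: x* = M/(P_x + P_y·(y/x)).
Numerically y/x = 0.2809, so x* = 132/(8.48 + 12·0.2809) = 11.1385 and y* = 0.2809·11.1385 = 3.1288.

x* = 11.1385, y* = 3.1288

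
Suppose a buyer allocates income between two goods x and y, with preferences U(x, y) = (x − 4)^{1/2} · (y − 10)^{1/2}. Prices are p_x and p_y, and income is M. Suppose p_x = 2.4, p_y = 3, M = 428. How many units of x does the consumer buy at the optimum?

MRS = (y−10)/(x−4). Tangency with p_x/p_y gives y−10 = (p_x/p_y)·(x−4).
Substituting into the budget: x* = 4 + 0.5·(M − 4·p_x − 10·p_y)/p_x, and y* = 10 + 0.5·(…)/p_y.
Discretionary income = 428 − 4·2.4 − 10·3 = 388.4; x* = 4 + 0.5·388.4/2.4 = 84.9167.

x* = 84.9167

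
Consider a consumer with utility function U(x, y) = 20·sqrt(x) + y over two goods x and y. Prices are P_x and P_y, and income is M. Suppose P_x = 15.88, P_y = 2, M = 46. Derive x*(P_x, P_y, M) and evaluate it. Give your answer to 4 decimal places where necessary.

x* = 1.5862

Set MRS = P_x/P_y: 10·x^(−1/2) = P_x/P_y.
Solve: √x = 10·P_y/P_x, so x*(P_x,P_y) = (10·P_y/P_x)², and y* = (M − P_x·x*)/P_y.
Plugging in: x* = (10·2/15.88)² = 1.5862.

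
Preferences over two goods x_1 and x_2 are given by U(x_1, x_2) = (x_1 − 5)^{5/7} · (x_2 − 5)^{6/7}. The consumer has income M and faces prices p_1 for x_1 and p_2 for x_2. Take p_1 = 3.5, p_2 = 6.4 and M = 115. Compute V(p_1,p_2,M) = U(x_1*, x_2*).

V = 20.1483

Let x_1' = x_1−5, x_2' = x_2−5. MRS = (5/6)·x_2'/x_1' = p_1/p_2.
Substituting into the budget: x_1* = 5 + 5/11·(M − 5·p_1 − 5·p_2)/p_1, and x_2* = 5 + 6/11·(…)/p_2.
Discretionary income = 115 − 5·3.5 − 5·6.4 = 65.5; x_1* = 5 + 5/11·65.5/3.5 = 13.5065; x_2* = 5 + 6/11·65.5/6.4 = 10.5824.
Utility at the optimum: U(13.5065, 10.5824) = 20.1483.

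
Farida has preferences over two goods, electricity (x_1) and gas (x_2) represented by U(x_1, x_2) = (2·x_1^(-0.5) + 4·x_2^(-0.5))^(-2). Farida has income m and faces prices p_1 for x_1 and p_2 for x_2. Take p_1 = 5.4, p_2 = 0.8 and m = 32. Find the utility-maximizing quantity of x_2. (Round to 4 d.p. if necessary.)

x_2* = 18.2602

MU_x_1 ∝ 2·x_1^(-1.5), MU_x_2 ∝ 4·x_2^(-1.5), so MRS = (1/2)·(x_2/x_1)^(1.5) = p_1/p_2.
Solve for the ratio: x_2/x_1 = [2·p_1/p_2]^(2/3).
With the ratio pinned down, the budget gives x_1* = m/(p_1 + p_2·(x_2/x_1)) and x_2* = (x_2/x_1)·x_1*.
Numerically x_2/x_1 = 5.669645, so x_1* = 32/(5.4 + 0.8·5.669645) = 3.2207 and x_2* = 5.669645·3.2207 = 18.2602.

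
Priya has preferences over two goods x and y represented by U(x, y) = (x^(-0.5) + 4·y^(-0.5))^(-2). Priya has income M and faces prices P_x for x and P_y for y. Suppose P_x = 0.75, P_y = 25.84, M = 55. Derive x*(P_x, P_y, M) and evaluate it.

From the CES first-order condition, (1/4)·(y/x)^(1.5) = P_x/P_y.
Hence y/x = (4·P_x/P_y)^(1/(1.5)), i.e. raised to the 2/3 power.
With the ratio pinned down, the budget gives x* = M/(P_x + P_y·(y/x)) and y* = (y/x)·x*.
Numerically y/x = 0.237987, so x* = 55/(0.75 + 25.84·0.237987) = 7.9715.

x* = 7.9715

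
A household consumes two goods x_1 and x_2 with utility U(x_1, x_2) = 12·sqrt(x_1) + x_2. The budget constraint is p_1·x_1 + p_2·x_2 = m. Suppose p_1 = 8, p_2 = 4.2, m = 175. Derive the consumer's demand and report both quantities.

x_1* = 9.9225, x_2* = 22.7667

Thus x_1* = (6·p_2/p_1)² — independent of m — with the rest of income spent on x_2.
Plugging in: x_1* = (6·4.2/8)² = 9.9225, x_2* = 22.7667.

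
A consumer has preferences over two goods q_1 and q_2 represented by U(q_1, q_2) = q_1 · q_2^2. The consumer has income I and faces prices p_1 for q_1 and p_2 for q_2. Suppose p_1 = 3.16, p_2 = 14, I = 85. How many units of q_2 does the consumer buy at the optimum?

MU_q_1/MU_q_2 = (q_2)/(2·q_1); tangency sets this equal to p_1/p_2.
So p_2·q_2 = 2·p_1·q_1; combined with the budget, a share 1/3 of income goes to q_1.
Demand: q_1*(p_1,p_2,I) = 1/3·I/p_1 and q_2* = 2/3·I/p_2.
At p_1=3.16, p_2=14, I=85: q_2* = 2/3·85/14 = 4.0476.

q_2* = 4.0476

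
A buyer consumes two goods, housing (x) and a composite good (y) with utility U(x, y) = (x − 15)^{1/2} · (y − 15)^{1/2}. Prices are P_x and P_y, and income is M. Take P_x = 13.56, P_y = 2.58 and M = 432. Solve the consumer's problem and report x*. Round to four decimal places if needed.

x* = 22.0022

This is Cobb-Douglas in (x−15, y−15): tangency gives 0.5·P_y·(y−15) = 0.5·P_x·(x−15).
After buying the subsistence bundle (15, 15), a share 0.5 of the remaining income goes to x: x* = 15 + 0.5·(M − 15P_x − 15P_y)/P_x.
Discretionary income = 432 − 15·13.56 − 15·2.58 = 189.9; x* = 15 + 0.5·189.9/13.56 = 22.0022.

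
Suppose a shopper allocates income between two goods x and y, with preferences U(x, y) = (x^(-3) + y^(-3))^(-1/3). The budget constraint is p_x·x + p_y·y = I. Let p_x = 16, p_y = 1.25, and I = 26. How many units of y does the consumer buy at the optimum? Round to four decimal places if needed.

Substitute y = (y/x)·x into the budget: x* = I/(p_x + p_y·(y/x)).
Numerically y/x = 1.891483, so x* = 26/(16 + 1.25·1.891483) = 1.4158 and y* = 1.891483·1.4158 = 2.6779.

y* = 2.6779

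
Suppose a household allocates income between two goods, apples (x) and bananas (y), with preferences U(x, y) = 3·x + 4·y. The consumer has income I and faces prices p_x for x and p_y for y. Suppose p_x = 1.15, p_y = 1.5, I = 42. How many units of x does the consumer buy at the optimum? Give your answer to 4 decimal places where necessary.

Perfect substitutes: compare marginal utility per dollar. 3/p_x vs 4/p_y → 2.6087 vs 2.6667.
y gives more utility per dollar, so spend all income on y: y* = I/p_y, x* = 0.
Numerically: x* = 0, y* = 28.

x* = 0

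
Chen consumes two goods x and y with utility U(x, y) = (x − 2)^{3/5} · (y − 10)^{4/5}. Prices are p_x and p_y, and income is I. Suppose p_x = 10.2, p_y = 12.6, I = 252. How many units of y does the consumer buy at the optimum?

This is Cobb-Douglas in (x−2, y−10): tangency gives 0.6·p_y·(y−10) = 0.8·p_x·(x−2).
After buying the subsistence bundle (2, 10), a share 3/7 of the remaining income goes to x: x* = 2 + 3/7·(I − 2p_x − 10p_y)/p_x.
Discretionary income = 252 − 2·10.2 − 10·12.6 = 105.6; y* = 10 + 4/7·105.6/12.6 = 14.7891.

y* = 14.7891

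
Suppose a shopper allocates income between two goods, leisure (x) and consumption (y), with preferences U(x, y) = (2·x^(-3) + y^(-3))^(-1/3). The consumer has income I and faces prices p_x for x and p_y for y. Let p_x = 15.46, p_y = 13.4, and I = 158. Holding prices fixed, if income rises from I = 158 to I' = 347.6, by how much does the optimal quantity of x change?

From the CES first-order condition, 2·(y/x)^(4) = p_x/p_y.
Hence y/x = ((1/2)·p_x/p_y)^(1/(4)), i.e. raised to the 0.25 power.
With the ratio pinned down, the budget gives x* = I/(p_x + p_y·(y/x)) and y* = (y/x)·x*.
Numerically y/x = 0.871503, so x* = 158/(15.46 + 13.4·0.871503) = 5.8221.
At I' = 347.6: x* = 12.8085. Change: 12.8085 − 5.8221 = 6.9865.

Δx* = 6.9865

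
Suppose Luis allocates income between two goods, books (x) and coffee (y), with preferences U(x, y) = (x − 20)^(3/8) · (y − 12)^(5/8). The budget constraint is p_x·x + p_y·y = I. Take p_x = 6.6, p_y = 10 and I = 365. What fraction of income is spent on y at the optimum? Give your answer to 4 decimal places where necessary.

This is Cobb-Douglas in (x−20, y−12): tangency gives 0.375·p_y·(y−12) = 0.625·p_x·(x−20).
After buying the subsistence bundle (20, 12), a share 0.375 of the remaining income goes to x: x* = 20 + 0.375·(I − 20p_x − 12p_y)/p_x.
Discretionary income = 365 − 20·6.6 − 12·10 = 113; x* = 20 + 0.375·113/6.6 = 26.4205; y* = 12 + 0.625·113/10 = 19.0625.
Expenditure on y: 10·19.0625 = 190.625; share = 0.5223.

share on y = 0.5223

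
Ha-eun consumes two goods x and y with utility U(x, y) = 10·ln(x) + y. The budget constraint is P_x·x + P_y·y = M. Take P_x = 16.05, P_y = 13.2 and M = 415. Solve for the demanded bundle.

x* = 8.2243, y* = 21.4394

MU_x = 10/x, MU_y = 1. Tangency: 10/x = P_x/P_y.
So x*(P_x,P_y) = 10·P_y/P_x, independent of income; and y* = (M − 10·P_y)/P_y.
At the given prices: x* = 10·13.2/16.05 = 8.2243, and y* = 21.4394.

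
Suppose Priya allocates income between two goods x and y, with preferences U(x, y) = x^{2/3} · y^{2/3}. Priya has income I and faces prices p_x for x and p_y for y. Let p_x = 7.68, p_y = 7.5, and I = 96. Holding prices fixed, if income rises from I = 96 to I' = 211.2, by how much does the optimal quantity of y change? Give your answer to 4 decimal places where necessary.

Δy* = 7.68

The MRS is y/x. Set MRS = p_x/p_y.
Rearranging, p_y·y = p_x·x. Substituting into the budget gives p_x·x·(1 + 1) = I.
Demand: x*(p_x,p_y,I) = 0.5·I/p_x and y* = 0.5·I/p_y.
At p_x=7.68, p_y=7.5, I=96: y* = 0.5·96/7.5 = 6.4.
At I' = 211.2: y* = 14.08. Change: 14.08 − 6.4 = 7.68.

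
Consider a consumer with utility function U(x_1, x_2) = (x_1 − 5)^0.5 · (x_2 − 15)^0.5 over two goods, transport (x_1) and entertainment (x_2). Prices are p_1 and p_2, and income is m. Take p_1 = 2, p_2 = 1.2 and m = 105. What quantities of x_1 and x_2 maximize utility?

Let x_1' = x_1−5, x_2' = x_2−15. MRS = x_2'/x_1' = p_1/p_2.
After buying the subsistence bundle (5, 15), a share 0.5 of the remaining income goes to x_1: x_1* = 5 + 0.5·(m − 5p_1 − 15p_2)/p_1.
Discretionary income = 105 − 5·2 − 15·1.2 = 77; x_1* = 5 + 0.5·77/2 = 24.25; x_2* = 15 + 0.5·77/1.2 = 47.0833.

x_1* = 24.25, x_2* = 47.0833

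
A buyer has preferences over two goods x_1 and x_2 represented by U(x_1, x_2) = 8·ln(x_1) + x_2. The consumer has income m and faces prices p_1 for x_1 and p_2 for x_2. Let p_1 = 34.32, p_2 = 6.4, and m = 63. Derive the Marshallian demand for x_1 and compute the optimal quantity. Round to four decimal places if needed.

MU_x_1 = 8/x_1, MU_x_2 = 1. Tangency: 8/x_1 = p_1/p_2.
So x_1*(p_1,p_2) = 8·p_2/p_1, independent of income; and x_2* = (m − 8·p_2)/p_2.
At the given prices: x_1* = 8·6.4/34.32 = 1.4918.

x_1* = 1.4918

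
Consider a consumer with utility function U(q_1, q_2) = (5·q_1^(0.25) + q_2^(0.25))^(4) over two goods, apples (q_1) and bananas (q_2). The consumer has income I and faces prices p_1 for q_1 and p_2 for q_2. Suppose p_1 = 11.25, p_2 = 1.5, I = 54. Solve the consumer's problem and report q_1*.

q_1* = 3.9058

Numerically q_2/q_1 = 1.717071, so q_1* = 54/(11.25 + 1.5·1.717071) = 3.9058.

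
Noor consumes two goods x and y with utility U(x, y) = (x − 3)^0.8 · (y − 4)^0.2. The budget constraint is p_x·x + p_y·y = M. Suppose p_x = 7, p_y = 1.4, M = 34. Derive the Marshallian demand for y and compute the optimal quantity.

y* = 5.0571

Let x' = x−3, y' = y−4. MRS = 4·y'/x' = p_x/p_y.
Substituting into the budget: x* = 3 + 0.8·(M − 3·p_x − 4·p_y)/p_x, and y* = 4 + 0.2·(…)/p_y.
Discretionary income = 34 − 3·7 − 4·1.4 = 7.4; y* = 4 + 0.2·7.4/1.4 = 5.0571.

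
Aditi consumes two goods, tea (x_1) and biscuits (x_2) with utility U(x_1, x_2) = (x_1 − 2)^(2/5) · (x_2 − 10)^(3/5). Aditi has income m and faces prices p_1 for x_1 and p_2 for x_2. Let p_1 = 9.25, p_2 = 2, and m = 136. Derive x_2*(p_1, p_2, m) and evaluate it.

Substituting into the budget: x_1* = 2 + 0.4·(m − 2·p_1 − 10·p_2)/p_1, and x_2* = 10 + 0.6·(…)/p_2.
Discretionary income = 136 − 2·9.25 − 10·2 = 97.5; x_2* = 10 + 0.6·97.5/2 = 39.25.

x_2* = 39.25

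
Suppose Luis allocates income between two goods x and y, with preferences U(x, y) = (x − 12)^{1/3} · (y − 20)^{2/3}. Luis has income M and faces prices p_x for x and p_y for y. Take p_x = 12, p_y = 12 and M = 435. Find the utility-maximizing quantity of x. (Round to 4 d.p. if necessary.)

x* = 13.4167

This is Cobb-Douglas in (x−12, y−20): tangency gives 1/3·p_y·(y−20) = 2/3·p_x·(x−12).
Substituting into the budget: x* = 12 + 1/3·(M − 12·p_x − 20·p_y)/p_x, and y* = 20 + 2/3·(…)/p_y.
Discretionary income = 435 − 12·12 − 20·12 = 51; x* = 12 + 1/3·51/12 = 13.4167.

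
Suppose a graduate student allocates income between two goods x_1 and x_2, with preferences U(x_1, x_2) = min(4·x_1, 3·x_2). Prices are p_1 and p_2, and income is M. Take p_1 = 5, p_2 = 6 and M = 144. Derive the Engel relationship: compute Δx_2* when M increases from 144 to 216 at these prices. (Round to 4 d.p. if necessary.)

With perfect complements, no substitution: consume in ratio x_1:x_2 = 3:4.
Budget: p_1·x_1 + p_2·(4/3)·x_1 = M, so (3·p_1 + 4·p_2)·x_1 = 3·M.
Demand: x_1*(p_1,p_2,M) = 3·M/(3·p_1 + 4·p_2), x_2* = 4·M/(3·p_1 + 4·p_2).
Here 3·5 + 4·6 = 39, giving x_2* = 14.7692.
At M' = 216: x_2* = 22.1538. Change: 22.1538 − 14.7692 = 7.3846.

Δx_2* = 7.3846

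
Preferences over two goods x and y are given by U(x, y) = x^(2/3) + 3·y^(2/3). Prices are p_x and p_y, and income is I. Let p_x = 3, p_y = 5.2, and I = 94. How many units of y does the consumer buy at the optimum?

y* = 16.2668

MRS = MU_x/MU_y = (1/3)·(y/x)^(1/3). Set equal to p_x/p_y.
Hence y/x = (3·p_x/p_y)^(1/(1/3)), i.e. raised to the 3 power.
Substitute y = (y/x)·x into the budget: x* = I/(p_x + p_y·(y/x)).
Numerically y/x = 5.184627, so x* = 94/(3 + 5.2·5.184627) = 3.1375 and y* = 5.184627·3.1375 = 16.2668.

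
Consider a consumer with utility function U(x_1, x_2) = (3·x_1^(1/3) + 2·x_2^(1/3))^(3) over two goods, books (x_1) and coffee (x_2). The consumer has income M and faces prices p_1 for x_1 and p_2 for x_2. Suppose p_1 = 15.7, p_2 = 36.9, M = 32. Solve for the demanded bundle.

x_1* = 1.5042, x_2* = 0.2272

MRS = MU_x_1/MU_x_2 = (3/2)·(x_2/x_1)^(2/3). Set equal to p_1/p_2.
Hence x_2/x_1 = ((2/3)·p_1/p_2)^(1/(2/3)), i.e. raised to the 1.5 power.
With the ratio pinned down, the budget gives x_1* = M/(p_1 + p_2·(x_2/x_1)) and x_2* = (x_2/x_1)·x_1*.
Numerically x_2/x_1 = 0.151068, so x_1* = 32/(15.7 + 36.9·0.151068) = 1.5042 and x_2* = 0.151068·1.5042 = 0.2272.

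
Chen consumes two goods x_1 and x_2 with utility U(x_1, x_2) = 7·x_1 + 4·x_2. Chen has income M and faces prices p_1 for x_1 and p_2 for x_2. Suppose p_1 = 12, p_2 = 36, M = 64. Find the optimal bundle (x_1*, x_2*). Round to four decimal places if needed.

x_1* = 5.3333, x_2* = 0

Perfect substitutes: compare marginal utility per dollar. 7/p_1 vs 4/p_2 → 0.5833 vs 0.1111.
x_1 gives more utility per dollar, so spend all income on x_1: x_1* = M/p_1, x_2* = 0.
Numerically: x_1* = 5.3333, x_2* = 0.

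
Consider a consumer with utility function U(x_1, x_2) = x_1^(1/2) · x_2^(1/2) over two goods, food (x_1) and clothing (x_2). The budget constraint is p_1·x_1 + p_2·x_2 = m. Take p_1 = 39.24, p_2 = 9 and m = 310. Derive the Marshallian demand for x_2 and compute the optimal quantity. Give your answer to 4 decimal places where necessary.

At p_1=39.24, p_2=9, m=310: x_2* = 0.5·310/9 = 17.2222.

x_2* = 17.2222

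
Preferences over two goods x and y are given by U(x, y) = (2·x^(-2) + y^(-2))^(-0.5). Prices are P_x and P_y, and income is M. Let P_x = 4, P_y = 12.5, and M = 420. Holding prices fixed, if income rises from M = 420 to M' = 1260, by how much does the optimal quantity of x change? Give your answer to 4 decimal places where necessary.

Δx* = 77.8784

With the ratio pinned down, the budget gives x* = M/(P_x + P_y·(y/x)) and y* = (y/x)·x*.
Numerically y/x = 0.542884, so x* = 420/(4 + 12.5·0.542884) = 38.9392.
At M' = 1260: x* = 116.8176. Change: 116.8176 − 38.9392 = 77.8784.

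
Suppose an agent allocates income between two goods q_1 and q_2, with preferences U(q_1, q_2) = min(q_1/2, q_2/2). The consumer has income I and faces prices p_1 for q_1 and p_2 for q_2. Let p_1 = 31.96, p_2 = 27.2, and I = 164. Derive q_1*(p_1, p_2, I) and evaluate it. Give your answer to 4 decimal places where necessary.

q_1* = 2.7721

With perfect complements, no substitution: consume in ratio q_1:q_2 = 2:2.
Budget: p_1·q_1 + p_2·q_1 = I, so (2·p_1 + 2·p_2)·q_1 = 2·I.
Demand: q_1*(p_1,p_2,I) = 2·I/(2·p_1 + 2·p_2), q_2* = 2·I/(2·p_1 + 2·p_2).
Here 2·31.96 + 2·27.2 = 118.32, giving q_1* = 2.7721.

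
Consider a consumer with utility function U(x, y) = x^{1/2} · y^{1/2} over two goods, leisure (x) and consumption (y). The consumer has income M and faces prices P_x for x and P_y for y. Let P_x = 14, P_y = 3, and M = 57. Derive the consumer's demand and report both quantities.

Tangency: MRS = y/x = P_x/P_y.
So 0.5·P_y·y = 0.5·P_x·x; combined with the budget, a share 0.5 of income goes to x.
Demand: x*(P_x,P_y,M) = 0.5·M/P_x and y* = 0.5·M/P_y.
At P_x=14, P_y=3, M=57: x* = 0.5·57/14 = 2.0357, y* = 9.5.

x* = 2.0357, y* = 9.5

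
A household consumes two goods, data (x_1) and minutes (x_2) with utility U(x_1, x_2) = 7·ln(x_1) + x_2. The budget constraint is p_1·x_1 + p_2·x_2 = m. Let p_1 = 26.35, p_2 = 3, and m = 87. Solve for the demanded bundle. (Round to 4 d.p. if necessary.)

MU_x_1 = 7/x_1, MU_x_2 = 1. Tangency: 7/x_1 = p_1/p_2.
So x_1*(p_1,p_2) = 7·p_2/p_1, independent of income; and x_2* = (m − 7·p_2)/p_2.
At the given prices: x_1* = 7·3/26.35 = 0.797, and x_2* = 22.

x_1* = 0.797, x_2* = 22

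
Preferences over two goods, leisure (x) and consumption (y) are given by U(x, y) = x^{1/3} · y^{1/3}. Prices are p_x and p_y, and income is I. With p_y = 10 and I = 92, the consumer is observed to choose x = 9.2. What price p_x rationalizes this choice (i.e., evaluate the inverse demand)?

MU_x/MU_y = (1/3·y)/(1/3·x); tangency sets this equal to p_x/p_y.
Rearranging, p_y·y = p_x·x. Substituting into the budget gives p_x·x·(1 + 1) = I.
Demand: x*(p_x,p_y,I) = 0.5·I/p_x and y* = 0.5·I/p_y.
Set x* = 9.2 in the demand function and solve for p_x: p_x = 5.

p_x = 5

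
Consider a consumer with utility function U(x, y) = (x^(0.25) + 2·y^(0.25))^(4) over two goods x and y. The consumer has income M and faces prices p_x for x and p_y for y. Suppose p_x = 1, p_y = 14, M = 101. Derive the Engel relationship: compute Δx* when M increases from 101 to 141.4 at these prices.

Numerically y/x = 0.07468, so x* = 101/(1 + 14·0.07468) = 49.3763.
At M' = 141.4: x* = 69.1268. Change: 69.1268 − 49.3763 = 19.7505.

Δx* = 19.7505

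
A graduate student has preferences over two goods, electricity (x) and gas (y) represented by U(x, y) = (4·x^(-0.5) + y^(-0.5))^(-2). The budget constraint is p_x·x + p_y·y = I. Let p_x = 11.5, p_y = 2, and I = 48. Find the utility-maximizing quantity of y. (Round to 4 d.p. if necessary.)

y* = 4.3523

From the CES first-order condition, 4·(y/x)^(1.5) = p_x/p_y.
Hence y/x = ((1/4)·p_x/p_y)^(1/(1.5)), i.e. raised to the 2/3 power.
With the ratio pinned down, the budget gives x* = I/(p_x + p_y·(y/x)) and y* = (y/x)·x*.
Numerically y/x = 1.273714, so x* = 48/(11.5 + 2·1.273714) = 3.417 and y* = 1.273714·3.417 = 4.3523.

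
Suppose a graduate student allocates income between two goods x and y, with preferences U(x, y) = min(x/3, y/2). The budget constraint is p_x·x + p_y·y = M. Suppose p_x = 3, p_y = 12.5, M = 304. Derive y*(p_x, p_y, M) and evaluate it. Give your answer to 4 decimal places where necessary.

With perfect complements, no substitution: consume in ratio x:y = 3:2.
Budget: p_x·x + p_y·(2/3)·x = M, so (3·p_x + 2·p_y)·x = 3·M.
Demand: x*(p_x,p_y,M) = 3·M/(3·p_x + 2·p_y), y* = 2·M/(3·p_x + 2·p_y).
Here 3·3 + 2·12.5 = 34, giving y* = 17.8824.

y* = 17.8824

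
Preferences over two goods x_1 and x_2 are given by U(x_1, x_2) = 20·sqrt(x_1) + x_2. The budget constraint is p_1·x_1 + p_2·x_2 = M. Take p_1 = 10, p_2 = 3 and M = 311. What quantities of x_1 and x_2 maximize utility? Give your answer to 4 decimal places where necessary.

x_1* = 9, x_2* = 73.6667

Set MRS = p_1/p_2: 10·x_1^(−1/2) = p_1/p_2.
Thus x_1* = (10·p_2/p_1)² — independent of M — with the rest of income spent on x_2.
Plugging in: x_1* = (10·3/10)² = 9, x_2* = 73.6667.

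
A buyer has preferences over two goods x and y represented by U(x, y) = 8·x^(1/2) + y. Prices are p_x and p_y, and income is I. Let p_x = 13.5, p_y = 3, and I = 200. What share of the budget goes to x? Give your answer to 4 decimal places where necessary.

Utility is quasi-linear in y; the FOC for x is 4/√x = p_x/p_y.
Thus x* = (4·p_y/p_x)² — independent of I — with the rest of income spent on y.
Plugging in: x* = (4·3/13.5)² = 0.7901, y* = 63.1111.
Expenditure on x: 13.5·0.7901 = 10.6667; share = 0.0533.

share on x = 0.0533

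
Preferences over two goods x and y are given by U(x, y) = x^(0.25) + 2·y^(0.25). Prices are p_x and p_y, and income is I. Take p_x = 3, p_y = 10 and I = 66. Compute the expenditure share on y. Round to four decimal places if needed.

share on y = 0.6278

MRS = MU_x/MU_y = (1/2)·(y/x)^(0.75). Set equal to p_x/p_y.
Hence y/x = (2·p_x/p_y)^(1/(0.75)), i.e. raised to the 4/3 power.
With the ratio pinned down, the budget gives x* = I/(p_x + p_y·(y/x)) and y* = (y/x)·x*.
Numerically y/x = 0.50606, so x* = 66/(3 + 10·0.50606) = 8.188 and y* = 0.50606·8.188 = 4.1436.
Expenditure on y: 10·4.1436 = 41.4361; share = 0.6278.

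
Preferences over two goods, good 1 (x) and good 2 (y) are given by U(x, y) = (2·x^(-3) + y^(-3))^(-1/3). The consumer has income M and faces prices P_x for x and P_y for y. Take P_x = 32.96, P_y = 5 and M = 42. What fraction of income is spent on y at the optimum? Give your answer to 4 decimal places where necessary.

Substitute y = (y/x)·x into the budget: x* = M/(P_x + P_y·(y/x)).
Numerically y/x = 1.347401, so x* = 42/(32.96 + 5·1.347401) = 1.058 and y* = 1.347401·1.058 = 1.4256.
Expenditure on y: 5·1.4256 = 7.1278; share = 0.1697.

share on y = 0.1697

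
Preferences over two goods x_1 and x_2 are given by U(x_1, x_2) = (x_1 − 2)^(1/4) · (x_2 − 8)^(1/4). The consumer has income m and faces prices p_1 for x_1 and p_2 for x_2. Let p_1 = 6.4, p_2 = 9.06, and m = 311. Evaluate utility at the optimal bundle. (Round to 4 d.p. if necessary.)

MRS = (x_2−8)/(x_1−2). Tangency with p_1/p_2 gives x_2−8 = (p_1/p_2)·(x_1−2).
After buying the subsistence bundle (2, 8), a share 0.5 of the remaining income goes to x_1: x_1* = 2 + 0.5·(m − 2p_1 − 8p_2)/p_1.
Discretionary income = 311 − 2·6.4 − 8·9.06 = 225.72; x_1* = 2 + 0.5·225.72/6.4 = 19.6344; x_2* = 8 + 0.5·225.72/9.06 = 20.457.
Utility at the optimum: U(19.6344, 20.457) = 3.8498.

V = 3.8498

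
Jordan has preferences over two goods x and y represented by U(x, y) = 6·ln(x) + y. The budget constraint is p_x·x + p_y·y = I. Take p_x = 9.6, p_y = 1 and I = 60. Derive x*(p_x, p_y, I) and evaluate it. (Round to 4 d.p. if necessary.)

x* = 0.625

MU_x = 6/x, MU_y = 1. Tangency: 6/x = p_x/p_y.
So x*(p_x,p_y) = 6·p_y/p_x, independent of income; and y* = (I − 6·p_y)/p_y.
At the given prices: x* = 6·1/9.6 = 0.625.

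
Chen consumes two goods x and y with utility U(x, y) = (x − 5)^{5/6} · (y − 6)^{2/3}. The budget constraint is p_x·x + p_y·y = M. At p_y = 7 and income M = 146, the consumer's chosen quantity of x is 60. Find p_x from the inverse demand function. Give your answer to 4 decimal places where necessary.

Let x' = x−5, y' = y−6. MRS = (5/4)·y'/x' = p_x/p_y.
Substituting into the budget: x* = 5 + 5/9·(M − 5·p_x − 6·p_y)/p_x, and y* = 6 + 4/9·(…)/p_y.
Set x* = 60 in the demand function and solve for p_x: p_x = 1.

p_x = 1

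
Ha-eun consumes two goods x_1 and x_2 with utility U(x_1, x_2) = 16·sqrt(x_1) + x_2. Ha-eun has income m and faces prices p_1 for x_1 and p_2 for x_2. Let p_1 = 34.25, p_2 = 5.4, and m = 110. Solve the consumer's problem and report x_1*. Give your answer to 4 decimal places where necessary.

Thus x_1* = (8·p_2/p_1)² — independent of m — with the rest of income spent on x_2.
Plugging in: x_1* = (8·5.4/34.25)² = 1.5909.

x_1* = 1.5909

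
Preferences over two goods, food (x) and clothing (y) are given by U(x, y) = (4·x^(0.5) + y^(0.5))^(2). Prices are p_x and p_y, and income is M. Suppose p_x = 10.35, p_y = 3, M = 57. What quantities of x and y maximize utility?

x* = 4.5304, y* = 3.3702

Substitute y = (y/x)·x into the budget: x* = M/(p_x + p_y·(y/x)).
Numerically y/x = 0.743906, so x* = 57/(10.35 + 3·0.743906) = 4.5304 and y* = 0.743906·4.5304 = 3.3702.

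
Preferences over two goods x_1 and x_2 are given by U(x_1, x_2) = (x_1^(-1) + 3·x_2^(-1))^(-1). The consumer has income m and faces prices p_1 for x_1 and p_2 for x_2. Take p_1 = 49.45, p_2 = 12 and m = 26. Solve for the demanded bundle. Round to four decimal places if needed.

MU_x_1 ∝ x_1^(-2), MU_x_2 ∝ 3·x_2^(-2), so MRS = (1/3)·(x_2/x_1)^(2) = p_1/p_2.
Hence x_2/x_1 = (3·p_1/p_2)^(1/(2)), i.e. raised to the 0.5 power.
With the ratio pinned down, the budget gives x_1* = m/(p_1 + p_2·(x_2/x_1)) and x_2* = (x_2/x_1)·x_1*.
Numerically x_2/x_1 = 3.516035, so x_1* = 26/(49.45 + 12·3.516035) = 0.2837 and x_2* = 3.516035·0.2837 = 0.9975.

x_1* = 0.2837, x_2* = 0.9975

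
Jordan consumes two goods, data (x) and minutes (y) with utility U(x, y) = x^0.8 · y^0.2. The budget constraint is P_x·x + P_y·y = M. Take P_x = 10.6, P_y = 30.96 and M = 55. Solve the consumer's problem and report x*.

x* = 4.1509

The MRS is 4·y/x. Set MRS = P_x/P_y.
So 0.8·P_y·y = 0.2·P_x·x; combined with the budget, a share 0.8 of income goes to x.
Demand: x*(P_x,P_y,M) = 0.8·M/P_x and y* = 0.2·M/P_y.
At P_x=10.6, P_y=30.96, M=55: x* = 0.8·55/10.6 = 4.1509.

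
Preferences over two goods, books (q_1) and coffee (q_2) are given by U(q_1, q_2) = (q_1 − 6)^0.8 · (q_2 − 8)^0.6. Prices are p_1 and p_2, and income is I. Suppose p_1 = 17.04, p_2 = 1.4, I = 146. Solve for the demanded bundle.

This is Cobb-Douglas in (q_1−6, q_2−8): tangency gives 0.8·p_2·(q_2−8) = 0.6·p_1·(q_1−6).
Substituting into the budget: q_1* = 6 + 4/7·(I − 6·p_1 − 8·p_2)/p_1, and q_2* = 8 + 3/7·(…)/p_2.
Discretionary income = 146 − 6·17.04 − 8·1.4 = 32.56; q_1* = 6 + 4/7·32.56/17.04 = 7.0919; q_2* = 8 + 3/7·32.56/1.4 = 17.9673.

q_1* = 7.0919, q_2* = 17.9673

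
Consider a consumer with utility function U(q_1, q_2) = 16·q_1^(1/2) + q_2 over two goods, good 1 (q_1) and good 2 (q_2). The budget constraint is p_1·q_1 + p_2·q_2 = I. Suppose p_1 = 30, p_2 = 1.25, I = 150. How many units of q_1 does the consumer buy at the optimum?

q_1* = 0.1111

MU_q_1 = 8/√q_1, MU_q_2 = 1. Tangency: 8/√q_1 = p_1/p_2.
Solve: √q_1 = 8·p_2/p_1, so q_1*(p_1,p_2) = (8·p_2/p_1)², and q_2* = (I − p_1·q_1*)/p_2.
Plugging in: q_1* = (8·1.25/30)² = 0.1111.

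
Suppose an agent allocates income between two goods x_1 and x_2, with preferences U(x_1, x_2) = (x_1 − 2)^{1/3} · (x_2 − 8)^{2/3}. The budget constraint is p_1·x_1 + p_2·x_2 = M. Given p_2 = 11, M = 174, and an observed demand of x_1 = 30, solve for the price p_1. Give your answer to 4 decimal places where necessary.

MRS = (1/2)·(x_2−8)/(x_1−2). Tangency with p_1/p_2 gives x_2−8 = 2·(p_1/p_2)·(x_1−2).
After buying the subsistence bundle (2, 8), a share 1/3 of the remaining income goes to x_1: x_1* = 2 + 1/3·(M − 2p_1 − 8p_2)/p_1.
Set x_1* = 30 in the demand function and solve for p_1: p_1 = 1.

p_1 = 1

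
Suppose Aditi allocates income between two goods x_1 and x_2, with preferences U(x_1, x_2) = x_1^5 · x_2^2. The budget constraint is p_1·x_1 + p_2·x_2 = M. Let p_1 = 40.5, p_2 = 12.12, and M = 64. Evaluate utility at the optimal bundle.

V = 4.1706

At p_1=40.5, p_2=12.12, M=64: x_1* = 5/7·64/40.5 = 1.1287, x_2* = 1.5087.
Utility at the optimum: U(1.1287, 1.5087) = 4.1706.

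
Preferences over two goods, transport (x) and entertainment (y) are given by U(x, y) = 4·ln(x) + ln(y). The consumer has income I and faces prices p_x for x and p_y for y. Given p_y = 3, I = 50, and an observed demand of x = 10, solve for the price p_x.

The MRS is 4·y/x. Set MRS = p_x/p_y.
So 4·p_y·y = p_x·x; combined with the budget, a share 0.8 of income goes to x.
Demand: x*(p_x,p_y,I) = 0.8·I/p_x and y* = 0.2·I/p_y.
Set x* = 10 in the demand function and solve for p_x: p_x = 4.

p_x = 4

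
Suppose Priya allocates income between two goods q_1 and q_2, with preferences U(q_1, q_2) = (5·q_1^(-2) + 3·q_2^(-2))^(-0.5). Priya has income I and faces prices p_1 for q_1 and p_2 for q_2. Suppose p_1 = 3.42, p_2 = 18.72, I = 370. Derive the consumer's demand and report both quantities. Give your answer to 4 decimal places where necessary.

q_1* = 29.8892, q_2* = 14.3044

MU_q_1 ∝ 5·q_1^(-3), MU_q_2 ∝ 3·q_2^(-3), so MRS = (5/3)·(q_2/q_1)^(3) = p_1/p_2.
Solve for the ratio: q_2/q_1 = [(3/5)·p_1/p_2]^(1/3).
Substitute q_2 = (q_2/q_1)·q_1 into the budget: q_1* = I/(p_1 + p_2·(q_2/q_1)).
Numerically q_2/q_1 = 0.478583, so q_1* = 370/(3.42 + 18.72·0.478583) = 29.8892 and q_2* = 0.478583·29.8892 = 14.3044.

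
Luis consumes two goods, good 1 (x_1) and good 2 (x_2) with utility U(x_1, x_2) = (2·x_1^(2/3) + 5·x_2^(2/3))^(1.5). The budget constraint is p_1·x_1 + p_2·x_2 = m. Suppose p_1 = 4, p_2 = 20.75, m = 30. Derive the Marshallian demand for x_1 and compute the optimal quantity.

x_1* = 4.7449

MRS = MU_x_1/MU_x_2 = (2/5)·(x_2/x_1)^(1/3). Set equal to p_1/p_2.
Solve for the ratio: x_2/x_1 = [(5/2)·p_1/p_2]^(3).
With the ratio pinned down, the budget gives x_1* = m/(p_1 + p_2·(x_2/x_1)) and x_2* = (x_2/x_1)·x_1*.
Numerically x_2/x_1 = 0.11193, so x_1* = 30/(4 + 20.75·0.11193) = 4.7449.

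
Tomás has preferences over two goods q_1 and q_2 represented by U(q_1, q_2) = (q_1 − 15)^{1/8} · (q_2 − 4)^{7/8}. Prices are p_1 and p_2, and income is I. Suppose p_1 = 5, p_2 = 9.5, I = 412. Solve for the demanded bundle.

q_1* = 22.475, q_2* = 31.5395

This is Cobb-Douglas in (q_1−15, q_2−4): tangency gives 0.125·p_2·(q_2−4) = 0.875·p_1·(q_1−15).
After buying the subsistence bundle (15, 4), a share 0.125 of the remaining income goes to q_1: q_1* = 15 + 0.125·(I − 15p_1 − 4p_2)/p_1.
Discretionary income = 412 − 15·5 − 4·9.5 = 299; q_1* = 15 + 0.125·299/5 = 22.475; q_2* = 4 + 0.875·299/9.5 = 31.5395.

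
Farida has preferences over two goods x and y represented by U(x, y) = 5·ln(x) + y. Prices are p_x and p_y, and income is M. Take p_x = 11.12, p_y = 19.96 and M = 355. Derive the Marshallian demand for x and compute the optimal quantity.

Set MRS = p_x/p_y: (5/x)/1 = p_x/p_y.
So x*(p_x,p_y) = 5·p_y/p_x, independent of income; and y* = (M − 5·p_y)/p_y.
At the given prices: x* = 5·19.96/11.12 = 8.9748.

x* = 8.9748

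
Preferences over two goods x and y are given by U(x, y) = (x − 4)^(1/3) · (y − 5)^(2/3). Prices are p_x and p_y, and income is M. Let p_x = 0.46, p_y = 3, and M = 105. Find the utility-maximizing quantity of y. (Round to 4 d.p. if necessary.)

MRS = (1/2)·(y−5)/(x−4). Tangency with p_x/p_y gives y−5 = 2·(p_x/p_y)·(x−4).
Substituting into the budget: x* = 4 + 1/3·(M − 4·p_x − 5·p_y)/p_x, and y* = 5 + 2/3·(…)/p_y.
Discretionary income = 105 − 4·0.46 − 5·3 = 88.16; y* = 5 + 2/3·88.16/3 = 24.5911.

y* = 24.5911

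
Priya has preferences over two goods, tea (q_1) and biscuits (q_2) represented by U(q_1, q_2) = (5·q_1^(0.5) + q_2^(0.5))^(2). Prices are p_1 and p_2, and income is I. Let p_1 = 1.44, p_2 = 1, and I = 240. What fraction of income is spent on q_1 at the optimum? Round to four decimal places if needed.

From the CES first-order condition, 5·(q_2/q_1)^(0.5) = p_1/p_2.
Hence q_2/q_1 = ((1/5)·p_1/p_2)^(1/(0.5)), i.e. raised to the 2 power.
With the ratio pinned down, the budget gives q_1* = I/(p_1 + p_2·(q_2/q_1)) and q_2* = (q_2/q_1)·q_1*.
Numerically q_2/q_1 = 0.082944, so q_1* = 240/(1.44 + 1·0.082944) = 157.5895 and q_2* = 0.082944·157.5895 = 13.0711.
Expenditure on q_1: 1.44·157.5895 = 226.9289; share = 0.9455.

share on q_1 = 0.9455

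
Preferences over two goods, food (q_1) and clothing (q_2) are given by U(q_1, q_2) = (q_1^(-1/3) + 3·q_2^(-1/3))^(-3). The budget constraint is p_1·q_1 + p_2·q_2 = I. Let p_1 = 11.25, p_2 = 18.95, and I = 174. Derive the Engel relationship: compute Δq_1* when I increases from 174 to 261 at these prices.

MRS = MU_q_1/MU_q_2 = (1/3)·(q_2/q_1)^(4/3). Set equal to p_1/p_2.
Solve for the ratio: q_2/q_1 = [3·p_1/p_2]^(0.75).
With the ratio pinned down, the budget gives q_1* = I/(p_1 + p_2·(q_2/q_1)) and q_2* = (q_2/q_1)·q_1*.
Numerically q_2/q_1 = 1.541695, so q_1* = 174/(11.25 + 18.95·1.541695) = 4.3.
At I' = 261: q_1* = 6.45. Change: 6.45 − 4.3 = 2.15.

Δq_1* = 2.15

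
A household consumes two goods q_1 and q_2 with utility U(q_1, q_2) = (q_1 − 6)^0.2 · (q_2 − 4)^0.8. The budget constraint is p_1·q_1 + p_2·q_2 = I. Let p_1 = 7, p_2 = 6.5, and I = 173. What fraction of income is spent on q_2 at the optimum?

share on q_2 = 0.6358

Discretionary income = 173 − 6·7 − 4·6.5 = 105; q_1* = 6 + 0.2·105/7 = 9; q_2* = 4 + 0.8·105/6.5 = 16.9231.
Expenditure on q_2: 6.5·16.9231 = 110; share = 0.6358.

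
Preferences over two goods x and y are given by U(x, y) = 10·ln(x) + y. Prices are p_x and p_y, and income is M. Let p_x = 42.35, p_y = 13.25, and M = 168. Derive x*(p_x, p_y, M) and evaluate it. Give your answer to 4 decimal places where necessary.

x* = 3.1287

MU_x = 10/x, MU_y = 1. Tangency: 10/x = p_x/p_y.
So x*(p_x,p_y) = 10·p_y/p_x, independent of income; and y* = (M − 10·p_y)/p_y.
At the given prices: x* = 10·13.25/42.35 = 3.1287.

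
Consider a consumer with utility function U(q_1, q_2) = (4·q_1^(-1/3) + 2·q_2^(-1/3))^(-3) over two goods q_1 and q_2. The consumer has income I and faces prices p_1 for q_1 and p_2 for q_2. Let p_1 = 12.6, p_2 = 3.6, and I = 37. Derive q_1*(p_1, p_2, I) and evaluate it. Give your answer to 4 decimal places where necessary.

q_1* = 2.0467

With the ratio pinned down, the budget gives q_1* = I/(p_1 + p_2·(q_2/q_1)) and q_2* = (q_2/q_1)·q_1*.
Numerically q_2/q_1 = 1.521523, so q_1* = 37/(12.6 + 3.6·1.521523) = 2.0467.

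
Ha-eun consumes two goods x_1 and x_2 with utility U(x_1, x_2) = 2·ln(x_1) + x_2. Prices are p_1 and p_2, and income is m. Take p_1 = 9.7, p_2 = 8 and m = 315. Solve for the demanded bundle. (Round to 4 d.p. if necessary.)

MU_x_1 = 2/x_1, MU_x_2 = 1. Tangency: 2/x_1 = p_1/p_2.
So x_1*(p_1,p_2) = 2·p_2/p_1, independent of income; and x_2* = (m − 2·p_2)/p_2.
At the given prices: x_1* = 2·8/9.7 = 1.6495, and x_2* = 37.375.

x_1* = 1.6495, x_2* = 37.375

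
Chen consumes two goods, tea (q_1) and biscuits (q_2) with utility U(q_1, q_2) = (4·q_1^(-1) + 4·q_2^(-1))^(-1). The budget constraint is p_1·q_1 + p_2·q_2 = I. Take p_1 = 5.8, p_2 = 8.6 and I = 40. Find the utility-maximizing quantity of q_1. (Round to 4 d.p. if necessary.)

q_1* = 3.1098

MRS = MU_q_1/MU_q_2 = (q_2/q_1)^(2). Set equal to p_1/p_2.
Solve for the ratio: q_2/q_1 = [p_1/p_2]^(0.5).
Substitute q_2 = (q_2/q_1)·q_1 into the budget: q_1* = I/(p_1 + p_2·(q_2/q_1)).
Numerically q_2/q_1 = 0.82123, so q_1* = 40/(5.8 + 8.6·0.82123) = 3.1098.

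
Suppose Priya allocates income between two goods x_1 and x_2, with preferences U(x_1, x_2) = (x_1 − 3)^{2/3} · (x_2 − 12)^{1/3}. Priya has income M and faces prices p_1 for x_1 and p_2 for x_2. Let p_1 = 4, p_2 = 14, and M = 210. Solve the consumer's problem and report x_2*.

x_2* = 12.7143

MRS = 2·(x_2−12)/(x_1−3). Tangency with p_1/p_2 gives x_2−12 = (1/2)·(p_1/p_2)·(x_1−3).
After buying the subsistence bundle (3, 12), a share 2/3 of the remaining income goes to x_1: x_1* = 3 + 2/3·(M − 3p_1 − 12p_2)/p_1.
Discretionary income = 210 − 3·4 − 12·14 = 30; x_2* = 12 + 1/3·30/14 = 12.7143.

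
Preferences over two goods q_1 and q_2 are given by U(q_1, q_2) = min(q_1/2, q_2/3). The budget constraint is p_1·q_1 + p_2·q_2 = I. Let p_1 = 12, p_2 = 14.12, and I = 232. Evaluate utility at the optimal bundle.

V = 3.4961

With perfect complements, no substitution: consume in ratio q_1:q_2 = 2:3.
Budget: p_1·q_1 + p_2·(3/2)·q_1 = I, so (2·p_1 + 3·p_2)·q_1 = 2·I.
Demand: q_1*(p_1,p_2,I) = 2·I/(2·p_1 + 3·p_2), q_2* = 3·I/(2·p_1 + 3·p_2).
Here 2·12 + 3·14.12 = 66.36, giving q_1* = 6.9922 and q_2* = 10.4882.
Utility at the optimum: U(6.9922, 10.4882) = 3.4961.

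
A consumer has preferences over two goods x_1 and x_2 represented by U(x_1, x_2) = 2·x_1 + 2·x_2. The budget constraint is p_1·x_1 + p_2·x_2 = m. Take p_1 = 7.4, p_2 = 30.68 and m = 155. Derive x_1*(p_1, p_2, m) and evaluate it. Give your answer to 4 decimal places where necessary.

Perfect substitutes: compare marginal utility per dollar. 2/p_1 vs 2/p_2 → 0.2703 vs 0.0652.
x_1 gives more utility per dollar, so spend all income on x_1: x_1* = m/p_1, x_2* = 0.
Numerically: x_1* = 20.9459, x_2* = 0.

x_1* = 20.9459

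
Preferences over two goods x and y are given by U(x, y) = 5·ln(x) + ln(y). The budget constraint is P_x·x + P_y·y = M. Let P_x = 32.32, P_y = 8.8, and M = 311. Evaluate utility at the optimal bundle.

V = 12.1822

The MRS is 5·y/x. Set MRS = P_x/P_y.
Rearranging, P_y·y = (1/5)·P_x·x. Substituting into the budget gives P_x·x·(1 + (1/5)) = M.
Demand: x*(P_x,P_y,M) = 5/6·M/P_x and y* = 1/6·M/P_y.
At P_x=32.32, P_y=8.8, M=311: x* = 5/6·311/32.32 = 8.0188, y* = 5.8902.
Utility at the optimum: U(8.0188, 5.8902) = 12.1822.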